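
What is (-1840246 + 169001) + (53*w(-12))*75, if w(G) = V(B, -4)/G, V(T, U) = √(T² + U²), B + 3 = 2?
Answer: -1671245 - 1325*√17/4 ≈ -1.6726e+6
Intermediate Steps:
B = -1 (B = -3 + 2 = -1)
w(G) = √17/G (w(G) = √((-1)² + (-4)²)/G = √(1 + 16)/G = √17/G)
(-1840246 + 169001) + (53*w(-12))*75 = (-1840246 + 169001) + (53*(√17/(-12)))*75 = -1671245 + (53*(√17*(-1/12)))*75 = -1671245 + (53*(-√17/12))*75 = -1671245 - 53*√17/12*75 = -1671245 - 1325*√17/4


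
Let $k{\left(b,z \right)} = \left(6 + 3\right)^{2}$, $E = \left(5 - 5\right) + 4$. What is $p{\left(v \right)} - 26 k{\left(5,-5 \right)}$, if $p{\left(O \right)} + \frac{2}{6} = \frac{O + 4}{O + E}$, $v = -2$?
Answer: $- \frac{6316}{3} \approx -2105.3$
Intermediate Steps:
$E = 4$ ($E = 0 + 4 = 4$)
$k{\left(b,z \right)} = 81$ ($k{\left(b,z \right)} = 9^{2} = 81$)
$p{\left(O \right)} = \frac{2}{3}$ ($p{\left(O \right)} = - \frac{1}{3} + \frac{O + 4}{O + 4} = - \frac{1}{3} + \frac{4 + O}{4 + O} = - \frac{1}{3} + 1 = \frac{2}{3}$)
$p{\left(v \right)} - 26 k{\left(5,-5 \right)} = \frac{2}{3} - 2106 = - \frac{6316}{3}$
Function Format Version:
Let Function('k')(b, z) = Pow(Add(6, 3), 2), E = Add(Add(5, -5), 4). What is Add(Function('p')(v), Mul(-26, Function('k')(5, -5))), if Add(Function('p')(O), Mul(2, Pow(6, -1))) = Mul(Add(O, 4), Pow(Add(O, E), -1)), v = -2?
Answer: Rational(-6316, 3) ≈ -2105.3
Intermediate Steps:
E = 4 (E = Add(0, 4) = 4)
Function('k')(b, z) = 81 (Function('k')(b, z) = Pow(9, 2) = 81)
Function('p')(O) = Rational(2, 3) (Function('p')(O) = Add(Rational(-1, 3), Mul(Add(O, 4), Pow(Add(O, 4), -1))) = Add(Rational(-1, 3), Mul(Add(4, O), Pow(Add(4, O), -1))) = Add(Rational(-1, 3), 1) = Rational(2, 3))
Add(Function('p')(v), Mul(-26, Function('k')(5, -5))) = Add(Rational(2, 3), Mul(-26, 81)) = Add(Rational(2, 3), -2106) = Rational(-6316, 3)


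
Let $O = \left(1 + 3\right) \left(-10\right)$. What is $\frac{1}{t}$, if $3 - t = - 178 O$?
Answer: $- \frac{1}{7117} \approx -0.00014051$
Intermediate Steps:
$O = -40$ ($O = 4 \left(-10\right) = -40$)
$t = -7117$ ($t = 3 - \left(-178\right) \left(-40\right) = 3 - 7120 = -7117$)
$\frac{1}{t} = \frac{1}{-7117} = - \frac{1}{7117}$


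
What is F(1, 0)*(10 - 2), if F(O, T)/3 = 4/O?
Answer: 96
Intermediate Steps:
F(O, T) = 12/O (F(O, T) = 3*(4/O) = 12/O)
F(1, 0)*(10 - 2) = (12/1)*(10 - 2) = (12*1)*8 = 12*8 = 96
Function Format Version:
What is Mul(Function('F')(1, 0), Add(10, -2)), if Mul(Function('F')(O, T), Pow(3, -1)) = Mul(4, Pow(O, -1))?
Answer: 96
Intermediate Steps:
Function('F')(O, T) = Mul(12, Pow(O, -1)) (Function('F')(O, T) = Mul(3, Mul(4, Pow(O, -1))) = Mul(12, Pow(O, -1)))
Mul(Function('F')(1, 0), Add(10, -2)) = Mul(Mul(12, Pow(1, -1)), Add(10, -2)) = Mul(Mul(12, 1), 8) = Mul(12, 8) = 96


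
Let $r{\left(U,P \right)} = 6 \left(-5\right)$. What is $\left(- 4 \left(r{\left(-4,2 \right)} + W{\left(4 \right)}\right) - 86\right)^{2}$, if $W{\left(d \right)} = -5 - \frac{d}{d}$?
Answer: $3364$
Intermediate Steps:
$r{\left(U,P \right)} = -30$
$W{\left(d \right)} = -6$ ($W{\left(d \right)} = -5 - 1 = -6$)
$\left(- 4 \left(r{\left(-4,2 \right)} + W{\left(4 \right)}\right) - 86\right)^{2} = \left(- 4 \left(-30 - 6\right) - 86\right)^{2} = \left(\left(-4\right) \left(-36\right) - 86\right)^{2} = \left(144 - 86\right)^{2} = 58^{2} = 3364$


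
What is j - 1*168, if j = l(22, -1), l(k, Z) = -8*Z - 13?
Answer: -173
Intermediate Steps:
l(k, Z) = -13 - 8*Z
j = -5 (j = -13 - 8*(-1) = -13 + 8 = -5)
j - 1*168 = -5 - 1*168 = -5 - 168 = -173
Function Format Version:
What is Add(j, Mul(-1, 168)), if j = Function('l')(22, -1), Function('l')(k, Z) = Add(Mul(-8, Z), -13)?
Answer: -173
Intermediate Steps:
Function('l')(k, Z) = Add(-13, Mul(-8, Z))
j = -5 (j = Add(-13, Mul(-8, -1)) = Add(-13, 8) = -5)
Add(j, Mul(-1, 168)) = Add(-5, Mul(-1, 168)) = Add(-5, -168) = -173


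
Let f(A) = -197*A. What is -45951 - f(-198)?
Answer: -84957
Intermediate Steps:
-45951 - f(-198) = -45951 - (-197)*(-198) = -45951 - 1*39006 = -45951 - 39006 = -84957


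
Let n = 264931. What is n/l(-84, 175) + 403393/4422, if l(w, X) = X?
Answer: 1242118657/773850 ≈ 1605.1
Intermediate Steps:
n/l(-84, 175) + 403393/4422 = 264931/175 + 403393/4422 = 1242118657/773850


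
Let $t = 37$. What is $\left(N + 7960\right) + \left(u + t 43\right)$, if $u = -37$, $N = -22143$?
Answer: $-12629$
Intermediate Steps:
$\left(N + 7960\right) + \left(u + t 43\right) = \left(-22143 + 7960\right) + \left(-37 + 37 \cdot 43\right) = -14183 + \left(-37 + 1591\right) = -14183 + 1554 = -12629$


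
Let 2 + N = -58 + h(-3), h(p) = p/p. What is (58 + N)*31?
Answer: -31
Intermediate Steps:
h(p) = 1
N = -59 (N = -2 + (-58 + 1) = -2 - 57 = -59)
(58 + N)*31 = (58 - 59)*31 = -1*31 = -31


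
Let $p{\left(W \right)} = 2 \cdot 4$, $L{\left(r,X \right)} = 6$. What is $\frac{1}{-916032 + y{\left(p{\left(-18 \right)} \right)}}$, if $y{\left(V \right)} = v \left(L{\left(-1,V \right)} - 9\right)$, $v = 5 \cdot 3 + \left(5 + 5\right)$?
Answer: $- \frac{1}{916107} \approx -1.0916 \cdot 10^{-6}$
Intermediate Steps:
$v = 25$ ($v = 15 + 10 = 25$)
$p{\left(W \right)} = 8$
$y{\left(V \right)} = -75$ ($y{\left(V \right)} = 25 \left(6 - 9\right) = 25 \left(-3\right) = -75$)
$\frac{1}{-916032 + y{\left(p{\left(-18 \right)} \right)}} = \frac{1}{-916032 - 75} = \frac{1}{-916107} = - \frac{1}{916107}$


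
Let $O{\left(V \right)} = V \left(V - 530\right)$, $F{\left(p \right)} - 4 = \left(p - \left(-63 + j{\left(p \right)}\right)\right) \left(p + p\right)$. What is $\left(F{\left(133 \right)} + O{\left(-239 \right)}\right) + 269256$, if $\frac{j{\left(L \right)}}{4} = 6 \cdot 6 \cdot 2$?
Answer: $428579$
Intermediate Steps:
$j{\left(L \right)} = 288$ ($j{\left(L \right)} = 4 \cdot 6 \cdot 6 \cdot 2 = 4 \cdot 36 \cdot 2 = 4 \cdot 72 = 288$)
$F{\left(p \right)} = 4 + 2 p \left(-225 + p\right)$ ($F{\left(p \right)} = 4 + \left(p + \left(63 - 288\right)\right) \left(p + p\right) = 4 + \left(p + \left(63 - 288\right)\right) 2 p = 4 + \left(p - 225\right) 2 p = 4 + \left(-225 + p\right) 2 p = 4 + 2 p \left(-225 + p\right)$)
$O{\left(V \right)} = V \left(-530 + V\right)$
$\left(F{\left(133 \right)} + O{\left(-239 \right)}\right) + 269256 = \left(\left(4 - 59850 + 2 \cdot 133^{2}\right) - 239 \left(-530 - 239\right)\right) + 269256 = \left(\left(4 - 59850 + 2 \cdot 17689\right) - -183791\right) + 269256 = \left(\left(4 - 59850 + 35378\right) + 183791\right) + 269256 = \left(-24468 + 183791\right) + 269256 = 159323 + 269256 = 428579$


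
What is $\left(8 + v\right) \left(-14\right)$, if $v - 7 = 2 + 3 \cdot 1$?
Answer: $-280$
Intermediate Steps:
$v = 12$ ($v = 7 + \left(2 + 3 \cdot 1\right) = 7 + \left(2 + 3\right) = 7 + 5 = 12$)
$\left(8 + v\right) \left(-14\right) = \left(8 + 12\right) \left(-14\right) = 20 \left(-14\right) = -280$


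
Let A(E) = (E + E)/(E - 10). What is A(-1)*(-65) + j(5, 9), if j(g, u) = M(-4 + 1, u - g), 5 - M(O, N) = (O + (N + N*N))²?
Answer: -3254/11 ≈ -295.82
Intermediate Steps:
A(E) = 2*E/(-10 + E) (A(E) = (2*E)/(-10 + E) = 2*E/(-10 + E))
M(O, N) = 5 - (N + O + N²)² (M(O, N) = 5 - (O + (N + N*N))² = 5 - (O + (N + N²))² = 5 - (N + O + N²)²)
j(g, u) = 5 - (-3 + u + (u - g)² - g)² (j(g, u) = 5 - ((u - g) + (-4 + 1) + (u - g)²)² = 5 - ((u - g) - 3 + (u - g)²)² = 5 - (-3 + u + (u - g)² - g)²)
A(-1)*(-65) + j(5, 9) = (2*(-1)/(-10 - 1))*(-65) + (5 - (3 + 5 - 1*9 - (5 - 1*9)²)²) = (2*(-1)/(-11))*(-65) + (5 - (3 + 5 - 9 - (5 - 9)²)²) = (2*(-1)*(-1/11))*(-65) + (5 - (3 + 5 - 9 - 1*(-4)²)²) = (2/11)*(-65) + (5 - (3 + 5 - 9 - 1*16)²) = -130/11 + (5 - (3 + 5 - 9 - 16)²) = -130/11 + (5 - 1*(-17)²) = -130/11 + (5 - 1*289) = -130/11 + (5 - 289) = -130/11 - 284 = -3254/11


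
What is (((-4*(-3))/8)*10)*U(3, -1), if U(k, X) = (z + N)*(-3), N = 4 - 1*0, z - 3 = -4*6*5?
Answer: 5085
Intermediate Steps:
z = -117 (z = 3 - 4*6*5 = 3 - 24*5 = 3 - 120 = -117)
N = 4 (N = 4 + 0 = 4)
U(k, X) = 339 (U(k, X) = (-117 + 4)*(-3) = -113*(-3) = 339)
(((-4*(-3))/8)*10)*U(3, -1) = (((-4*(-3))/8)*10)*339 = (((⅛)*12)*10)*339 = ((3/2)*10)*339 = 15*339 = 5085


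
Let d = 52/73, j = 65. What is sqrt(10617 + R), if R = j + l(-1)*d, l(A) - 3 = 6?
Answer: sqrt(56958542)/73 ≈ 103.38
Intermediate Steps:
l(A) = 9 (l(A) = 3 + 6 = 9)
d = 52/73 (d = 52*(1/73) = 52/73 ≈ 0.71233)
R = 5213/73 (R = 65 + 9*(52/73) = 65 + 468/73 = 5213/73 ≈ 71.411)
sqrt(10617 + R) = sqrt(10617 + 5213/73) = sqrt(780254/73) = sqrt(56958542)/73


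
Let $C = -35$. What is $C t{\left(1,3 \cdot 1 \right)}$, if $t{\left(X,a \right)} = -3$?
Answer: $105$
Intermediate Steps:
$C t{\left(1,3 \cdot 1 \right)} = \left(-35\right) \left(-3\right) = 105$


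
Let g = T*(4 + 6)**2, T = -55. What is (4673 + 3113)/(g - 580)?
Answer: -3893/3040 ≈ -1.2806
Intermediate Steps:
g = -5500 (g = -55*(4 + 6)**2 = -55*10**2 = -55*100 = -5500)
(4673 + 3113)/(g - 580) = (4673 + 3113)/(-5500 - 580) = 7786/(-6080) = 7786*(-1/6080) = -3893/3040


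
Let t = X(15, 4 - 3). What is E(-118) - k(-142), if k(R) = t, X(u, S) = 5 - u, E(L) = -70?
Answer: -60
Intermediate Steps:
t = -10 (t = 5 - 1*15 = 5 - 15 = -10)
k(R) = -10
E(-118) - k(-142) = -70 - 1*(-10) = -70 + 10 = -60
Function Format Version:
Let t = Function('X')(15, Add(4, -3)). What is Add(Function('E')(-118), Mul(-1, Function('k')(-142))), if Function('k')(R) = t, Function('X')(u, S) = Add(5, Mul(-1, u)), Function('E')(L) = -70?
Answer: -60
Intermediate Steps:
t = -10 (t = Add(5, Mul(-1, 15)) = Add(5, -15) = -10)
Function('k')(R) = -10
Add(Function('E')(-118), Mul(-1, Function('k')(-142))) = Add(-70, Mul(-1, -10)) = Add(-70, 10) = -60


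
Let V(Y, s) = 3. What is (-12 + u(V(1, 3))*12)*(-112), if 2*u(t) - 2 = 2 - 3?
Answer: 672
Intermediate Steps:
u(t) = ½ (u(t) = 1 + (2 - 3)/2 = 1 + (½)*(-1) = 1 - ½ = ½)
(-12 + u(V(1, 3))*12)*(-112) = (-12 + (½)*12)*(-112) = (-12 + 6)*(-112) = -6*(-112) = 672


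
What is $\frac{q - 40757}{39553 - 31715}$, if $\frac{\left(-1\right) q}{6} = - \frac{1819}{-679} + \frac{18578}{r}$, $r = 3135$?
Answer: $- \frac{28955967189}{5561492090} \approx -5.2065$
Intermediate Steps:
$q = - \frac{36634054}{709555}$ ($q = - 6 \left(- \frac{1819}{-679} + \frac{18578}{3135}\right) = - 6 \left(\left(-1819\right) \left(- \frac{1}{679}\right) + 18578 \cdot \frac{1}{3135}\right) = - 6 \left(\frac{1819}{679} + \frac{18578}{3135}\right) = \left(-6\right) \frac{18317027}{2128665} = - \frac{36634054}{709555} \approx -51.63$)
$\frac{q - 40757}{39553 - 31715} = \frac{- \frac{36634054}{709555} - 40757}{39553 - 31715} = - \frac{28955967189}{709555 \cdot 7838} = \left(- \frac{28955967189}{709555}\right) \frac{1}{7838} = - \frac{28955967189}{5561492090}$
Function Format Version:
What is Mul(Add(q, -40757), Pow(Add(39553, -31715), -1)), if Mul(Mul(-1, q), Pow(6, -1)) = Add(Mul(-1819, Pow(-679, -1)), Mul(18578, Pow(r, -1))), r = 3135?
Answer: Rational(-28955967189, 5561492090) ≈ -5.2065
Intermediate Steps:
q = Rational(-36634054, 709555) (q = Mul(-6, Add(Mul(-1819, Pow(-679, -1)), Mul(18578, Pow(3135, -1)))) = Mul(-6, Add(Mul(-1819, Rational(-1, 679)), Mul(18578, Rational(1, 3135)))) = Mul(-6, Add(Rational(1819, 679), Rational(18578, 3135))) = Mul(-6, Rational(18317027, 2128665)) = Rational(-36634054, 709555) ≈ -51.630)
Mul(Add(q, -40757), Pow(Add(39553, -31715), -1)) = Mul(Add(Rational(-36634054, 709555), -40757), Pow(Add(39553, -31715), -1)) = Mul(Rational(-28955967189, 709555), Pow(7838, -1)) = Mul(Rational(-28955967189, 709555), Rational(1, 7838)) = Rational(-28955967189, 5561492090)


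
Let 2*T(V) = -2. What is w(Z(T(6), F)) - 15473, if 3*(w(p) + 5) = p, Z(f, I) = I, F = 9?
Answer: -15475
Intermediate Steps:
T(V) = -1 (T(V) = (½)*(-2) = -1)
w(p) = -5 + p/3
w(Z(T(6), F)) - 15473 = (-5 + (⅓)*9) - 15473 = (-5 + 3) - 15473 = -2 - 15473 = -15475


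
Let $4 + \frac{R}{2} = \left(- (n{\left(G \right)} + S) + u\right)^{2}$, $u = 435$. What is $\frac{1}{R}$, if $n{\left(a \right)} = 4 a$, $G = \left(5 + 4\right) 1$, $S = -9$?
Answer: $\frac{1}{332920} \approx 3.0037 \cdot 10^{-6}$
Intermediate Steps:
$G = 9$ ($G = 9 \cdot 1 = 9$)
$R = 332920$ ($R = -8 + 2 \left(- (4 \cdot 9 - 9) + 435\right)^{2} = -8 + 2 \left(- (36 - 9) + 435\right)^{2} = -8 + 2 \left(\left(-1\right) 27 + 435\right)^{2} = -8 + 2 \left(-27 + 435\right)^{2} = -8 + 2 \cdot 408^{2} = -8 + 2 \cdot 166464 = -8 + 332928 = 332920$)
$\frac{1}{R} = \frac{1}{332920}$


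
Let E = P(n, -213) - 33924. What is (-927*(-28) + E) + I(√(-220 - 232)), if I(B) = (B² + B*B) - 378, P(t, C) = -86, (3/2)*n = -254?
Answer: -9336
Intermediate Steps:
n = -508/3 (n = (⅔)*(-254) = -508/3 ≈ -169.33)
I(B) = -378 + 2*B² (I(B) = (B² + B²) - 378 = 2*B² - 378 = -378 + 2*B²)
E = -34010 (E = -86 - 33924 = -34010)
(-927*(-28) + E) + I(√(-220 - 232)) = (-927*(-28) - 34010) + (-378 + 2*(√(-220 - 232))²) = (25956 - 34010) + (-378 + 2*(√(-452))²) = -8054 + (-378 + 2*(2*I*√113)²) = -8054 + (-378 + 2*(-452)) = -8054 + (-378 - 904) = -8054 - 1282 = -9336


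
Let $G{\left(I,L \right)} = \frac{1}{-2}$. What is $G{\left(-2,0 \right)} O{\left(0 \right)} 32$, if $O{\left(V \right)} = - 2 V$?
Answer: $0$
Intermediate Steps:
$G{\left(I,L \right)} = - \frac{1}{2}$
$G{\left(-2,0 \right)} O{\left(0 \right)} 32 = - \frac{\left(-2\right) 0}{2} \cdot 32 = \left(- \frac{1}{2}\right) 0 \cdot 32 = 0 \cdot 32 = 0$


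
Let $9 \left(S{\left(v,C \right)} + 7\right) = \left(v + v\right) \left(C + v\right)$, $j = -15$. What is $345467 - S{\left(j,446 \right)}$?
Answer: $\frac{1040732}{3} \approx 3.4691 \cdot 10^{5}$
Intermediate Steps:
$S{\left(v,C \right)} = -7 + \frac{2 v \left(C + v\right)}{9}$ ($S{\left(v,C \right)} = -7 + \frac{\left(v + v\right) \left(C + v\right)}{9} = -7 + \frac{2 v \left(C + v\right)}{9}$)
$345467 - S{\left(j,446 \right)} = 345467 - \left(-7 + \frac{2 \left(-15\right)^{2}}{9} + \frac{2}{9} \cdot 446 \left(-15\right)\right) = 345467 - \left(-7 + \frac{2}{9} \cdot 225 - \frac{4460}{3}\right) = 345467 - \left(-7 + 50 - \frac{4460}{3}\right) = 345467 - - \frac{4331}{3} = 345467 + \frac{4331}{3} = \frac{1040732}{3}$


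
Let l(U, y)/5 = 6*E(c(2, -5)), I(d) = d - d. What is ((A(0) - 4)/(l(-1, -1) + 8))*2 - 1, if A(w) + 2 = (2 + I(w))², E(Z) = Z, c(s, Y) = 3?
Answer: -51/49 ≈ -1.0408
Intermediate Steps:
I(d) = 0
l(U, y) = 90 (l(U, y) = 5*(6*3) = 5*18 = 90)
A(w) = 2 (A(w) = -2 + (2 + 0)² = -2 + 2² = -2 + 4 = 2)
((A(0) - 4)/(l(-1, -1) + 8))*2 - 1 = ((2 - 4)/(90 + 8))*2 - 1 = -2/98*2 - 1 = -2*1/98*2 - 1 = -1/49*2 - 1 = -2/49 - 1 = -51/49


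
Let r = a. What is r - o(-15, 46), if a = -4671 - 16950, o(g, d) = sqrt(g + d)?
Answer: -21621 - sqrt(31) ≈ -21627.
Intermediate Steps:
o(g, d) = sqrt(d + g)
a = -21621
r = -21621
r - o(-15, 46) = -21621 - sqrt(46 - 15) = -21621 - sqrt(31)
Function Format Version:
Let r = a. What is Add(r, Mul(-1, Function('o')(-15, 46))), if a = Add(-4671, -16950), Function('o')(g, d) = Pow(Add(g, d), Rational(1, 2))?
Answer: Add(-21621, Mul(-1, Pow(31, Rational(1, 2)))) ≈ -21627.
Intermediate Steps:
Function('o')(g, d) = Pow(Add(d, g), Rational(1, 2))
a = -21621
r = -21621
Add(r, Mul(-1, Function('o')(-15, 46))) = Add(-21621, Mul(-1, Pow(Add(46, -15), Rational(1, 2)))) = Add(-21621, Mul(-1, Pow(31, Rational(1, 2))))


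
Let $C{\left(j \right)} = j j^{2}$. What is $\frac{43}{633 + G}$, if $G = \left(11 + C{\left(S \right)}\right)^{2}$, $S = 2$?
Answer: $\frac{43}{994} \approx 0.04326$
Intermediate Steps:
$C{\left(j \right)} = j^{3}$
$G = 361$ ($G = \left(11 + 2^{3}\right)^{2} = \left(11 + 8\right)^{2} = 19^{2} = 361$)
$\frac{43}{633 + G} = \frac{43}{633 + 361} = \frac{43}{994}$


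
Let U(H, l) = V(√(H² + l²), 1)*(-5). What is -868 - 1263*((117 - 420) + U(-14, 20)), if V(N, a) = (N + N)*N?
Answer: 7909301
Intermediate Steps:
V(N, a) = 2*N² (V(N, a) = (2*N)*N = 2*N²)
U(H, l) = -10*H² - 10*l² (U(H, l) = (2*(√(H² + l²))²)*(-5) = (2*(H² + l²))*(-5) = (2*H² + 2*l²)*(-5) = -10*H² - 10*l²)
-868 - 1263*((117 - 420) + U(-14, 20)) = -868 - 1263*((117 - 420) + (-10*(-14)² - 10*20²)) = -868 - 1263*(-303 + (-10*196 - 10*400)) = -868 - 1263*(-303 + (-1960 - 4000)) = -868 - 1263*(-303 - 5960) = -868 - 1263*(-6263) = -868 + 7910169 = 7909301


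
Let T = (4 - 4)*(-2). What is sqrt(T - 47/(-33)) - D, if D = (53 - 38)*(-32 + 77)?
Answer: -675 + sqrt(1551)/33 ≈ -673.81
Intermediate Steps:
D = 675 (D = 15*45 = 675)
T = 0 (T = 0*(-2) = 0)
sqrt(T - 47/(-33)) - D = sqrt(0 - 47/(-33)) - 1*675 = sqrt(0 - 47*(-1/33)) - 675 = sqrt(0 + 47/33) - 675 = sqrt(47/33) - 675 = sqrt(1551)/33 - 675 = -675 + sqrt(1551)/33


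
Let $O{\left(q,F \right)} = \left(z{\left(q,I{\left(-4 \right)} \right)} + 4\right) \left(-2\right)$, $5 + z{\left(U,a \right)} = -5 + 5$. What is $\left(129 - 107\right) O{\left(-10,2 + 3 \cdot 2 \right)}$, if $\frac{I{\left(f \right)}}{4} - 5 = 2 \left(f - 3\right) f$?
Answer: $44$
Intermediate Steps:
$I{\left(f \right)} = 20 + 4 f \left(-6 + 2 f\right)$ ($I{\left(f \right)} = 20 + 4 \cdot 2 \left(f - 3\right) f = 20 + 4 \cdot 2 \left(-3 + f\right) f = 20 + 4 \left(-6 + 2 f\right) f = 20 + 4 f \left(-6 + 2 f\right)$)
$z{\left(U,a \right)} = -5$ ($z{\left(U,a \right)} = -5 + \left(-5 + 5\right) = -5 + 0 = -5$)
$O{\left(q,F \right)} = 2$ ($O{\left(q,F \right)} = \left(-5 + 4\right) \left(-2\right) = \left(-1\right) \left(-2\right) = 2$)
$\left(129 - 107\right) O{\left(-10,2 + 3 \cdot 2 \right)} = \left(129 - 107\right) 2 = 22 \cdot 2 = 44$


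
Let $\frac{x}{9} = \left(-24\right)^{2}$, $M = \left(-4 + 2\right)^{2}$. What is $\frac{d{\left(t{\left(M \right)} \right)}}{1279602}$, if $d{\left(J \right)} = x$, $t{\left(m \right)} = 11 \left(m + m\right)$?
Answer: $\frac{288}{71089} \approx 0.0040513$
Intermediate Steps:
$M = 4$ ($M = \left(-2\right)^{2} = 4$)
$t{\left(m \right)} = 22 m$ ($t{\left(m \right)} = 11 \cdot 2 m = 22 m$)
$x = 5184$ ($x = 9 \left(-24\right)^{2} = 9 \cdot 576 = 5184$)
$d{\left(J \right)} = 5184$
$\frac{d{\left(t{\left(M \right)} \right)}}{1279602} = \frac{5184}{1279602} = 5184 \cdot \frac{1}{1279602} = \frac{288}{71089}$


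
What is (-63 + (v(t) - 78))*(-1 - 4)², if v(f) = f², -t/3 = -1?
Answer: -3300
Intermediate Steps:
t = 3 (t = -3*(-1) = 3)
(-63 + (v(t) - 78))*(-1 - 4)² = (-63 + (3² - 78))*(-1 - 4)² = (-63 + (9 - 78))*(-5)² = (-63 - 69)*25 = -132*25 = -3300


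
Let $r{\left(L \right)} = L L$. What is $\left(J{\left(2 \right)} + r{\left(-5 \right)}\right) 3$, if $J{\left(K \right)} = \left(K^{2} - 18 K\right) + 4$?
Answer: $-9$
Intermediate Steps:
$J{\left(K \right)} = 4 + K^{2} - 18 K$
$r{\left(L \right)} = L^{2}$
$\left(J{\left(2 \right)} + r{\left(-5 \right)}\right) 3 = \left(\left(4 + 2^{2} - 36\right) + \left(-5\right)^{2}\right) 3 = \left(\left(4 + 4 - 36\right) + 25\right) 3 = \left(-28 + 25\right) 3 = \left(-3\right) 3 = -9$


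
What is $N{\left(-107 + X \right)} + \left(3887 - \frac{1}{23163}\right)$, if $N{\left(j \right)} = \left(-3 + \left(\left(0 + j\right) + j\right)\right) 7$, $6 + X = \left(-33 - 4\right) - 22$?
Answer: $\frac{33771653}{23163} \approx 1458.0$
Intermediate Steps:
$X = -65$ ($X = -6 - 59 = -65$)
$N{\left(j \right)} = -21 + 14 j$ ($N{\left(j \right)} = \left(-3 + \left(j + j\right)\right) 7 = \left(-3 + 2 j\right) 7 = -21 + 14 j$)
$N{\left(-107 + X \right)} + \left(3887 - \frac{1}{23163}\right) = \left(-21 + 14 \left(-107 - 65\right)\right) + \left(3887 - \frac{1}{23163}\right) = \left(-21 + 14 \left(-172\right)\right) + \left(3887 - \frac{1}{23163}\right) = \left(-21 - 2408\right) + \left(3887 - \frac{1}{23163}\right) = -2429 + \frac{90034580}{23163} = \frac{33771653}{23163}$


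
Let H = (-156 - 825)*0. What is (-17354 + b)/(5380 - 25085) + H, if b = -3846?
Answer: 4240/3941 ≈ 1.0759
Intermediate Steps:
H = 0 (H = -981*0 = 0)
(-17354 + b)/(5380 - 25085) + H = (-17354 - 3846)/(5380 - 25085) + 0 = -21200/(-19705) + 0 = -21200*(-1/19705) + 0 = 4240/3941 + 0 = 4240/3941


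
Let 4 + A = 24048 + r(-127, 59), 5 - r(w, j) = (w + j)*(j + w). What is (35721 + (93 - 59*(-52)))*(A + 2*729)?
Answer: 811972806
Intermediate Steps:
r(w, j) = 5 - (j + w)² (r(w, j) = 5 - (w + j)*(j + w) = 5 - (j + w)*(j + w) = 5 - (j + w)²)
A = 19425 (A = -4 + (24048 + (5 - (59 - 127)²)) = -4 + (24048 + (5 - 1*(-68)²)) = -4 + (24048 + (5 - 1*4624)) = -4 + (24048 + (5 - 4624)) = -4 + (24048 - 4619) = -4 + 19429 = 19425)
(35721 + (93 - 59*(-52)))*(A + 2*729) = (35721 + (93 - 59*(-52)))*(19425 + 2*729) = (35721 + (93 + 3068))*(19425 + 1458) = (35721 + 3161)*20883 = 38882*20883 = 811972806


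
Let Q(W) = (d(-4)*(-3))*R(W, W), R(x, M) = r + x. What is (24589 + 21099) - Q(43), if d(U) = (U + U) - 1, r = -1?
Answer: 44554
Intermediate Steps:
R(x, M) = -1 + x
d(U) = -1 + 2*U (d(U) = 2*U - 1 = -1 + 2*U)
Q(W) = -27 + 27*W (Q(W) = ((-1 + 2*(-4))*(-3))*(-1 + W) = ((-1 - 8)*(-3))*(-1 + W) = (-9*(-3))*(-1 + W) = 27*(-1 + W) = -27 + 27*W)
(24589 + 21099) - Q(43) = (24589 + 21099) - (-27 + 27*43) = 45688 - (-27 + 1161) = 45688 - 1*1134 = 45688 - 1134 = 44554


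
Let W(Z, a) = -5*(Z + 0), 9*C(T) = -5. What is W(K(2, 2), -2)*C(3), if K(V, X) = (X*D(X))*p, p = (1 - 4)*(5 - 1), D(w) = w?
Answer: -400/3 ≈ -133.33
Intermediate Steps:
C(T) = -5/9 (C(T) = (⅑)*(-5) = -5/9)
p = -12 (p = -3*4 = -12)
K(V, X) = -12*X² (K(V, X) = (X*X)*(-12) = X²*(-12) = -12*X²)
W(Z, a) = -5*Z
W(K(2, 2), -2)*C(3) = -(-60)*2²*(-5/9) = -(-60)*4*(-5/9) = -5*(-48)*(-5/9) = 240*(-5/9) = -400/3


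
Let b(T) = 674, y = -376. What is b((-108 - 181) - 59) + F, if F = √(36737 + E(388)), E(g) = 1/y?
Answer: 674 + √1298432434/188 ≈ 865.67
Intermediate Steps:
E(g) = -1/376 (E(g) = 1/(-376) = -1/376)
F = √1298432434/188 (F = √(36737 - 1/376) = √(13813111/376) = √1298432434/188 ≈ 191.67)
b((-108 - 181) - 59) + F = 674 + √1298432434/188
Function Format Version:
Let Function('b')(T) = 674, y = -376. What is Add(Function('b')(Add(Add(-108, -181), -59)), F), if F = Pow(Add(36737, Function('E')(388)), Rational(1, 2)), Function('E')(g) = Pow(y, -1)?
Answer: Add(674, Mul(Rational(1, 188), Pow(1298432434, Rational(1, 2)))) ≈ 865.67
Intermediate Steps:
Function('E')(g) = Rational(-1, 376) (Function('E')(g) = Pow(-376, -1) = Rational(-1, 376))
F = Mul(Rational(1, 188), Pow(1298432434, Rational(1, 2))) (F = Pow(Add(36737, Rational(-1, 376)), Rational(1, 2)) = Pow(Rational(13813111, 376), Rational(1, 2)) = Mul(Rational(1, 188), Pow(1298432434, Rational(1, 2))) ≈ 191.67)
Add(Function('b')(Add(Add(-108, -181), -59)), F) = Add(674, Mul(Rational(1, 188), Pow(1298432434, Rational(1, 2))))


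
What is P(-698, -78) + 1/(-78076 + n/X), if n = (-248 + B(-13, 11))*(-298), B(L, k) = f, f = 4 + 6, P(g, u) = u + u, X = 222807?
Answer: -2713746334455/17395808408 ≈ -156.00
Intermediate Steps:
P(g, u) = 2*u
f = 10
B(L, k) = 10
n = 70924 (n = (-248 + 10)*(-298) = -238*(-298) = 70924)
P(-698, -78) + 1/(-78076 + n/X) = 2*(-78) + 1/(-78076 + 70924/222807) = -156 + 1/(-78076 + 70924*(1/222807)) = -156 + 1/(-78076 + 70924/222807) = -156 + 1/(-17395808408/222807) = -156 - 222807/17395808408 = -2713746334455/17395808408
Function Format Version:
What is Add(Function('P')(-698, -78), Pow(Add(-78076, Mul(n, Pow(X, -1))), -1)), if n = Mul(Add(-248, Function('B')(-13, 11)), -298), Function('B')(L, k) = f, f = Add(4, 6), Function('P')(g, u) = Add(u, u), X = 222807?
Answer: Rational(-2713746334455, 17395808408) ≈ -156.00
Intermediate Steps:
Function('P')(g, u) = Mul(2, u)
f = 10
Function('B')(L, k) = 10
n = 70924 (n = Mul(Add(-248, 10), -298) = Mul(-238, -298) = 70924)
Add(Function('P')(-698, -78), Pow(Add(-78076, Mul(n, Pow(X, -1))), -1)) = Add(Mul(2, -78), Pow(Add(-78076, Mul(70924, Pow(222807, -1))), -1)) = Add(-156, Pow(Add(-78076, Mul(70924, Rational(1, 222807))), -1)) = Add(-156, Pow(Add(-78076, Rational(70924, 222807)), -1)) = Add(-156, Pow(Rational(-17395808408, 222807), -1)) = Add(-156, Rational(-222807, 17395808408)) = Rational(-2713746334455, 17395808408)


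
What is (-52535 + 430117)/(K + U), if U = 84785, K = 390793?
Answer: 188791/237789 ≈ 0.79394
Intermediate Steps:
(-52535 + 430117)/(K + U) = (-52535 + 430117)/(390793 + 84785) = 377582/475578 = 377582*(1/475578) = 188791/237789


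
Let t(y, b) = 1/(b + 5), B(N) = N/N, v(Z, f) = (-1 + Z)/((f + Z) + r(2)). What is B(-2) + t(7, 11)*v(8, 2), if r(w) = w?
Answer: 199/192 ≈ 1.0365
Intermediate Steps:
v(Z, f) = (-1 + Z)/(2 + Z + f) (v(Z, f) = (-1 + Z)/((f + Z) + 2) = (-1 + Z)/((Z + f) + 2) = (-1 + Z)/(2 + Z + f))
B(N) = 1
t(y, b) = 1/(5 + b)
B(-2) + t(7, 11)*v(8, 2) = 1 + ((-1 + 8)/(2 + 8 + 2))/(5 + 11) = 1 + (7/12)/16 = 1 + ((1/12)*7)/16 = 1 + (1/16)*(7/12) = 1 + 7/192 = 199/192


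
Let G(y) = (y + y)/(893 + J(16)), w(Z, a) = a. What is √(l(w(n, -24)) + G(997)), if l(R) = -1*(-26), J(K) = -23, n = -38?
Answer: √5353545/435 ≈ 5.3190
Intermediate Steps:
G(y) = y/435 (G(y) = (y + y)/(893 - 23) = (2*y)/870 = (2*y)*(1/870) = y/435)
l(R) = 26
√(l(w(n, -24)) + G(997)) = √(26 + (1/435)*997) = √(26 + 997/435) = √(12307/435) = √5353545/435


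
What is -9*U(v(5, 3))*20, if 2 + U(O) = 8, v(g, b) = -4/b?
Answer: -1080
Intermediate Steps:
U(O) = 6 (U(O) = -2 + 8 = 6)
-9*U(v(5, 3))*20 = -9*6*20 = -54*20 = -1080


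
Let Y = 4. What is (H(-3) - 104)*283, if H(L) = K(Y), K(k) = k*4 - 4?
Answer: -26036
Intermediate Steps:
K(k) = -4 + 4*k (K(k) = 4*k - 4 = -4 + 4*k)
H(L) = 12 (H(L) = -4 + 4*4 = -4 + 16 = 12)
(H(-3) - 104)*283 = (12 - 104)*283 = -92*283 = -26036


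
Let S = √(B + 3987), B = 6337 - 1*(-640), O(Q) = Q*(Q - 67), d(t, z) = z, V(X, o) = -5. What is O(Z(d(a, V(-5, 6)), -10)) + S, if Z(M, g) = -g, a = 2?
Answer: -570 + 2*√2741 ≈ -465.29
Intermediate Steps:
O(Q) = Q*(-67 + Q)
B = 6977 (B = 6337 + 640 = 6977)
S = 2*√2741 (S = √(6977 + 3987) = √10964 = 2*√2741 ≈ 104.71)
O(Z(d(a, V(-5, 6)), -10)) + S = (-1*(-10))*(-67 - 1*(-10)) + 2*√2741 = 10*(-67 + 10) + 2*√2741 = 10*(-57) + 2*√2741 = -570 + 2*√2741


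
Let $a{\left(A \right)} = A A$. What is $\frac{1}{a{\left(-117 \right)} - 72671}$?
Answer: $- \frac{1}{58982} \approx -1.6954 \cdot 10^{-5}$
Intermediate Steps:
$a{\left(A \right)} = A^{2}$
$\frac{1}{a{\left(-117 \right)} - 72671} = \frac{1}{\left(-117\right)^{2} - 72671} = \frac{1}{13689 - 72671} = \frac{1}{-58982} = - \frac{1}{58982}$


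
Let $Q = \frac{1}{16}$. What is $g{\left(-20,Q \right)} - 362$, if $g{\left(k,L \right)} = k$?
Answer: $-382$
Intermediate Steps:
$Q = \frac{1}{16} \approx 0.0625$
$g{\left(-20,Q \right)} - 362 = -20 - 362 = -382$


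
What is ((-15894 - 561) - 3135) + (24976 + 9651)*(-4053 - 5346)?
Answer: -325478763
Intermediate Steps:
((-15894 - 561) - 3135) + (24976 + 9651)*(-4053 - 5346) = (-16455 - 3135) + 34627*(-9399) = -19590 - 325459173 = -325478763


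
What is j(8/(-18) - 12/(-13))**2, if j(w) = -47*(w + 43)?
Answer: 57163549921/13689 ≈ 4.1759e+6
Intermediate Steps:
j(w) = -2021 - 47*w (j(w) = -47*(43 + w) = -2021 - 47*w)
j(8/(-18) - 12/(-13))**2 = (-2021 - 47*(8/(-18) - 12/(-13)))**2 = (-2021 - 47*(8*(-1/18) - 12*(-1/13)))**2 = (-2021 - 47*(-4/9 + 12/13))**2 = (-2021 - 47*56/117)**2 = (-2021 - 2632/117)**2 = (-239089/117)**2 = 57163549921/13689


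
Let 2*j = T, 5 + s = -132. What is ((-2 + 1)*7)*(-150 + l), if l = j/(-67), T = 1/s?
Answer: 19275893/18358 ≈ 1050.0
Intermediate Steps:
s = -137 (s = -5 - 132 = -137)
T = -1/137 (T = 1/(-137) = -1/137 ≈ -0.0072993)
j = -1/274 (j = (½)*(-1/137) = -1/274 ≈ -0.0036496)
l = 1/18358 (l = -1/274/(-67) = -1/274*(-1/67) = 1/18358 ≈ 5.4472e-5)
((-2 + 1)*7)*(-150 + l) = ((-2 + 1)*7)*(-150 + 1/18358) = -1*7*(-2753699/18358) = -7*(-2753699/18358) = 19275893/18358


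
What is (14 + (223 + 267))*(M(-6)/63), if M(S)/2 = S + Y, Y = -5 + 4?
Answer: -112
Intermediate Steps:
Y = -1
M(S) = -2 + 2*S (M(S) = 2*(S - 1) = 2*(-1 + S) = -2 + 2*S)
(14 + (223 + 267))*(M(-6)/63) = (14 + (223 + 267))*((-2 + 2*(-6))/63) = (14 + 490)*((-2 - 12)*(1/63)) = 504*(-14*1/63) = 504*(-2/9) = -112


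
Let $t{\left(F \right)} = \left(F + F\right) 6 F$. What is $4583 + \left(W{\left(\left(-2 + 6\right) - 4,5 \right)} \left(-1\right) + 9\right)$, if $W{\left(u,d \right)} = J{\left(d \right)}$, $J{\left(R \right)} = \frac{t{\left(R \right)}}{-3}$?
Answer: $4692$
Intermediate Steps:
$t{\left(F \right)} = 12 F^{2}$ ($t{\left(F \right)} = 2 F 6 F = 12 F F = 12 F^{2}$)
$J{\left(R \right)} = - 4 R^{2}$ ($J{\left(R \right)} = \frac{12 R^{2}}{-3} = 12 R^{2} \left(- \frac{1}{3}\right) = - 4 R^{2}$)
$W{\left(u,d \right)} = - 4 d^{2}$
$4583 + \left(W{\left(\left(-2 + 6\right) - 4,5 \right)} \left(-1\right) + 9\right) = 4583 + \left(- 4 \cdot 5^{2} \left(-1\right) + 9\right) = 4583 + \left(\left(-4\right) 25 \left(-1\right) + 9\right) = 4583 + \left(\left(-100\right) \left(-1\right) + 9\right) = 4583 + \left(100 + 9\right) = 4583 + 109 = 4692$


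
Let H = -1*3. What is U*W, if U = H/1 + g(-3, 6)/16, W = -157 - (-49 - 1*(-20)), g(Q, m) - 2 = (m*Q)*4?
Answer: 944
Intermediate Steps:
H = -3
g(Q, m) = 2 + 4*Q*m (g(Q, m) = 2 + (m*Q)*4 = 2 + (Q*m)*4 = 2 + 4*Q*m)
W = -128 (W = -157 - (-49 + 20) = -157 - 1*(-29) = -157 + 29 = -128)
U = -59/8 (U = -3/1 + (2 + 4*(-3)*6)/16 = -3*1 + (2 - 72)*(1/16) = -3 - 70*1/16 = -3 - 35/8 = -59/8 ≈ -7.3750)
U*W = -59/8*(-128) = 944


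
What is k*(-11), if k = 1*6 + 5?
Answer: -121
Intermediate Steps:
k = 11 (k = 6 + 5 = 11)
k*(-11) = 11*(-11) = -121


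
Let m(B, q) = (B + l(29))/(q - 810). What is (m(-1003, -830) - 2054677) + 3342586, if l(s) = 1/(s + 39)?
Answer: 143627679883/111520 ≈ 1.2879e+6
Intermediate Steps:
l(s) = 1/(39 + s)
m(B, q) = (1/68 + B)/(-810 + q) (m(B, q) = (B + 1/(39 + 29))/(q - 810) = (B + 1/68)/(-810 + q) = (1/68 + B)/(-810 + q))
(m(-1003, -830) - 2054677) + 3342586 = ((1/68 - 1003)/(-810 - 830) - 2054677) + 3342586 = (-68203/68/(-1640) - 2054677) + 3342586 = (-1/1640*(-68203/68) - 2054677) + 3342586 = (68203/111520 - 2054677) + 3342586 = -229137510837/111520 + 3342586 = 143627679883/111520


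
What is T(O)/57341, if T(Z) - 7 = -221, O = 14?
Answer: -214/57341 ≈ -0.0037321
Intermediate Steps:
T(Z) = -214 (T(Z) = 7 - 221 = -214)
T(O)/57341 = -214/57341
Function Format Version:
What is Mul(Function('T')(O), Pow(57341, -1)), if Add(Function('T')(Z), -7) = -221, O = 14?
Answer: Rational(-214, 57341) ≈ -0.0037321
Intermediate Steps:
Function('T')(Z) = -214 (Function('T')(Z) = Add(7, -221) = -214)
Mul(Function('T')(O), Pow(57341, -1)) = Mul(-214, Pow(57341, -1)) = Mul(-214, Rational(1, 57341)) = Rational(-214, 57341)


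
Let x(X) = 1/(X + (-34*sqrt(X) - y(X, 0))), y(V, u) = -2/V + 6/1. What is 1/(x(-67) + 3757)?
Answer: 698094537629/2622740562043864 - 76313*I*sqrt(67)/2622740562043864 ≈ 0.00026617 - 2.3817e-10*I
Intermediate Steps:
y(V, u) = 6 - 2/V (y(V, u) = -2/V + 6*1 = -2/V + 6 = 6 - 2/V)
x(X) = 1/(-6 + X - 34*sqrt(X) + 2/X) (x(X) = 1/(X + (-34*sqrt(X) - (6 - 2/X))) = 1/(X + (-34*sqrt(X) + (-6 + 2/X))) = 1/(X + (-6 - 34*sqrt(X) + 2/X)) = 1/(-6 + X - 34*sqrt(X) + 2/X))
1/(x(-67) + 3757) = 1/(-1*(-67)/(-2 - 67*(6 - 1*(-67) + 34*sqrt(-67))) + 3757) = 1/(-1*(-67)/(-2 - 67*(6 + 67 + 34*(I*sqrt(67)))) + 3757) = 1/(-1*(-67)/(-2 - 67*(6 + 67 + 34*I*sqrt(67))) + 3757) = 1/(-1*(-67)/(-2 - 67*(73 + 34*I*sqrt(67))) + 3757) = 1/(-1*(-67)/(-2 + (-4891 - 2278*I*sqrt(67))) + 3757) = 1/(-1*(-67)/(-4893 - 2278*I*sqrt(67)) + 3757) = 1/(67/(-4893 - 2278*I*sqrt(67)) + 3757) = 1/(3757 + 67/(-4893 - 2278*I*sqrt(67)))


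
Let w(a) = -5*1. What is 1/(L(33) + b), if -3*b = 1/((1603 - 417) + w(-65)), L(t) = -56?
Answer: -3543/198409 ≈ -0.017857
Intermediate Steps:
w(a) = -5
b = -1/3543 (b = -1/(3*((1603 - 417) - 5)) = -1/(3*(1186 - 5)) = -1/3/1181 = -1/3*1/1181 = -1/3543 ≈ -0.00028225)
1/(L(33) + b) = 1/(-56 - 1/3543) = 1/(-198409/3543) = -3543/198409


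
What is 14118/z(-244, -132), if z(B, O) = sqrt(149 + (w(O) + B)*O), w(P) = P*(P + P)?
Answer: -14118*I*sqrt(4567579)/4567579 ≈ -6.6059*I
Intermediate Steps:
w(P) = 2*P**2 (w(P) = P*(2*P) = 2*P**2)
z(B, O) = sqrt(149 + O*(B + 2*O**2)) (z(B, O) = sqrt(149 + (2*O**2 + B)*O) = sqrt(149 + (B + 2*O**2)*O) = sqrt(149 + O*(B + 2*O**2)))
14118/z(-244, -132) = 14118/(sqrt(149 + 2*(-132)**3 - 244*(-132))) = 14118/(sqrt(149 + 2*(-2299968) + 32208)) = 14118/(sqrt(149 - 4599936 + 32208)) = 14118/(sqrt(-4567579)) = 14118/((I*sqrt(4567579))) = 14118*(-I*sqrt(4567579)/4567579) = -14118*I*sqrt(4567579)/4567579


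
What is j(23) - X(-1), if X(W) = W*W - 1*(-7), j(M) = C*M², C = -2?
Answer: -1066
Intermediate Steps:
j(M) = -2*M²
X(W) = 7 + W² (X(W) = W² + 7 = 7 + W²)
j(23) - X(-1) = -2*23² - (7 + (-1)²) = -2*529 - (7 + 1) = -1058 - 1*8 = -1058 - 8 = -1066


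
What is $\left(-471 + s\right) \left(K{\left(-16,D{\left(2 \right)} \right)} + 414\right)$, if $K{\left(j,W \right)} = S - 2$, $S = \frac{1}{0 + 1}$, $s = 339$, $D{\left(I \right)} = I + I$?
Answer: $-54516$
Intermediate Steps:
$D{\left(I \right)} = 2 I$
$S = 1$ ($S = 1^{-1} = 1$)
$K{\left(j,W \right)} = -1$ ($K{\left(j,W \right)} = 1 - 2 = -1$)
$\left(-471 + s\right) \left(K{\left(-16,D{\left(2 \right)} \right)} + 414\right) = \left(-471 + 339\right) \left(-1 + 414\right) = \left(-132\right) 413 = -54516$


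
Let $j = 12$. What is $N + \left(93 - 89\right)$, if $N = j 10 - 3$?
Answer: $121$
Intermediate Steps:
$N = 117$ ($N = 12 \cdot 10 - 3 = 120 - 3 = 117$)
$N + \left(93 - 89\right) = 117 + \left(93 - 89\right) = 117 + 4 = 121$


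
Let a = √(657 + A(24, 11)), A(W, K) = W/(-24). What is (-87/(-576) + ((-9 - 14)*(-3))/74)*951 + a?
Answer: 2439949/2368 + 4*√41 ≈ 1056.0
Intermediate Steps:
A(W, K) = -W/24 (A(W, K) = W*(-1/24) = -W/24)
a = 4*√41 (a = √(657 - 1/24*24) = √(657 - 1) = √656 = 4*√41 ≈ 25.612)
(-87/(-576) + ((-9 - 14)*(-3))/74)*951 + a = (-87/(-576) + ((-9 - 14)*(-3))/74)*951 + 4*√41 = (-87*(-1/576) - 23*(-3)*(1/74))*951 + 4*√41 = (29/192 + 69*(1/74))*951 + 4*√41 = (29/192 + 69/74)*951 + 4*√41 = (7697/7104)*951 + 4*√41 = 2439949/2368 + 4*√41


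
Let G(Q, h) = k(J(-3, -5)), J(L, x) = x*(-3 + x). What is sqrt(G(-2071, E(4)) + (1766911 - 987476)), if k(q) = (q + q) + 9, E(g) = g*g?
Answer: 2*sqrt(194881) ≈ 882.91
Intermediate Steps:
E(g) = g**2
k(q) = 9 + 2*q (k(q) = 2*q + 9 = 9 + 2*q)
G(Q, h) = 89 (G(Q, h) = 9 + 2*(-5*(-3 - 5)) = 9 + 2*(-5*(-8)) = 9 + 2*40 = 9 + 80 = 89)
sqrt(G(-2071, E(4)) + (1766911 - 987476)) = sqrt(89 + (1766911 - 987476)) = sqrt(89 + 779435) = sqrt(779524) = 2*sqrt(194881)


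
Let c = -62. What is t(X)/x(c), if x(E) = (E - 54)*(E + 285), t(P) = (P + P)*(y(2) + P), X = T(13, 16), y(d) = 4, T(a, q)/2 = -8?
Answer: -96/6467 ≈ -0.014845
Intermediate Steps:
T(a, q) = -16 (T(a, q) = 2*(-8) = -16)
X = -16
t(P) = 2*P*(4 + P) (t(P) = (P + P)*(4 + P) = (2*P)*(4 + P) = 2*P*(4 + P))
x(E) = (-54 + E)*(285 + E)
t(X)/x(c) = (2*(-16)*(4 - 16))/(-15390 + (-62)² + 231*(-62)) = (2*(-16)*(-12))/(-15390 + 3844 - 14322) = 384/(-25868) = 384*(-1/25868) = -96/6467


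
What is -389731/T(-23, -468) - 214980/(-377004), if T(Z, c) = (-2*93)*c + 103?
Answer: -10682868662/2738022967 ≈ -3.9017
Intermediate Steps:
T(Z, c) = 103 - 186*c (T(Z, c) = -186*c + 103 = 103 - 186*c)
-389731/T(-23, -468) - 214980/(-377004) = -389731/(103 - 186*(-468)) - 214980/(-377004) = -389731/(103 + 87048) - 214980*(-1/377004) = -389731/87151 + 17915/31417 = -10682868662/2738022967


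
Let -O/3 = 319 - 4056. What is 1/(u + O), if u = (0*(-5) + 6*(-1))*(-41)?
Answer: 1/11457 ≈ 8.7283e-5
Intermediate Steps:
O = 11211 (O = -3*(319 - 4056) = -3*(-3737) = 11211)
u = 246 (u = (0 - 6)*(-41) = -6*(-41) = 246)
1/(u + O) = 1/(246 + 11211) = 1/11457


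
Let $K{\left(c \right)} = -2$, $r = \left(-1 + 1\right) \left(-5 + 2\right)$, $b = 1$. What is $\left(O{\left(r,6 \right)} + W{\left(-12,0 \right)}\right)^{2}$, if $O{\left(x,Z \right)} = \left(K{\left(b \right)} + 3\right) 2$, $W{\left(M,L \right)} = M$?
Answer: $100$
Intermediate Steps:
$r = 0$ ($r = 0 \left(-3\right) = 0$)
$O{\left(x,Z \right)} = 2$ ($O{\left(x,Z \right)} = \left(-2 + 3\right) 2 = 1 \cdot 2 = 2$)
$\left(O{\left(r,6 \right)} + W{\left(-12,0 \right)}\right)^{2} = \left(2 - 12\right)^{2} = \left(-10\right)^{2} = 100$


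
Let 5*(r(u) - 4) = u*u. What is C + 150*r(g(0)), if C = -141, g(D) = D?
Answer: 459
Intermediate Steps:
r(u) = 4 + u**2/5 (r(u) = 4 + (u*u)/5 = 4 + u**2/5)
C + 150*r(g(0)) = -141 + 150*(4 + (1/5)*0**2) = -141 + 150*(4 + (1/5)*0) = -141 + 150*(4 + 0) = -141 + 150*4 = -141 + 600 = 459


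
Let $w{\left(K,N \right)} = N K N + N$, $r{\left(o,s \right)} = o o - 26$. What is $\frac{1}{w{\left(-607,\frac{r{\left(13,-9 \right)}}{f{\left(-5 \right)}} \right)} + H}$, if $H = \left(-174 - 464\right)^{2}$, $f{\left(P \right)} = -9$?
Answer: $\frac{81}{20556734} \approx 3.9403 \cdot 10^{-6}$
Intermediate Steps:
$r{\left(o,s \right)} = -26 + o^{2}$ ($r{\left(o,s \right)} = o^{2} - 26 = -26 + o^{2}$)
$w{\left(K,N \right)} = N + K N^{2}$ ($w{\left(K,N \right)} = K N N + N = K N^{2} + N = N + K N^{2}$)
$H = 407044$ ($H = \left(-638\right)^{2} = 407044$)
$\frac{1}{w{\left(-607,\frac{r{\left(13,-9 \right)}}{f{\left(-5 \right)}} \right)} + H} = \frac{1}{\frac{-26 + 13^{2}}{-9} \left(1 - 607 \frac{-26 + 13^{2}}{-9}\right) + 407044} = \frac{1}{\left(-26 + 169\right) \left(- \frac{1}{9}\right) \left(1 - 607 \left(-26 + 169\right) \left(- \frac{1}{9}\right)\right) + 407044} = \frac{1}{143 \left(- \frac{1}{9}\right) \left(1 - 607 \cdot 143 \left(- \frac{1}{9}\right)\right) + 407044} = \frac{1}{- \frac{143 \left(1 - - \frac{86801}{9}\right)}{9} + 407044} = \frac{1}{- \frac{143 \left(1 + \frac{86801}{9}\right)}{9} + 407044} = \frac{1}{\left(- \frac{143}{9}\right) \frac{86810}{9} + 407044} = \frac{1}{- \frac{12413830}{81} + 407044} = \frac{1}{\frac{20556734}{81}} = \frac{81}{20556734}$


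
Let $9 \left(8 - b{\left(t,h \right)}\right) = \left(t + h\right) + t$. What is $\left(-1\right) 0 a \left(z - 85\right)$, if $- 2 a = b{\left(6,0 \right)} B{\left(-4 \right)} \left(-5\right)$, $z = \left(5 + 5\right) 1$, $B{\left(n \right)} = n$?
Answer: $0$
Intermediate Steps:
$b{\left(t,h \right)} = 8 - \frac{2 t}{9} - \frac{h}{9}$ ($b{\left(t,h \right)} = 8 - \frac{\left(t + h\right) + t}{9} = 8 - \frac{\left(h + t\right) + t}{9} = 8 - \frac{h + 2 t}{9} = 8 - \left(\frac{h}{9} + \frac{2 t}{9}\right) = 8 - \frac{2 t}{9} - \frac{h}{9}$)
$z = 10$ ($z = 10 \cdot 1 = 10$)
$a = - \frac{200}{3}$ ($a = - \frac{\left(8 - \frac{4}{3} - 0\right) \left(-4\right) \left(-5\right)}{2} = - \frac{\left(8 - \frac{4}{3} + 0\right) \left(-4\right) \left(-5\right)}{2} = - \frac{\frac{20}{3} \left(-4\right) \left(-5\right)}{2} = - \frac{\left(- \frac{80}{3}\right) \left(-5\right)}{2} = \left(- \frac{1}{2}\right) \frac{400}{3} = - \frac{200}{3} \approx -66.667$)
$\left(-1\right) 0 a \left(z - 85\right) = \left(-1\right) 0 \left(- \frac{200}{3}\right) \left(10 - 85\right) = 0 \left(- \frac{200}{3}\right) \left(-75\right) = 0 \left(-75\right) = 0$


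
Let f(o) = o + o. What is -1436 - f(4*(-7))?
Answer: -1380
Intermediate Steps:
f(o) = 2*o
-1436 - f(4*(-7)) = -1436 - 2*4*(-7) = -1436 - 2*(-28) = -1436 - 1*(-56) = -1436 + 56 = -1380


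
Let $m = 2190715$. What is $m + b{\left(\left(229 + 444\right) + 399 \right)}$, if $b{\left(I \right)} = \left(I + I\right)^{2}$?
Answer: $6787451$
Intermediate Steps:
$b{\left(I \right)} = 4 I^{2}$ ($b{\left(I \right)} = \left(2 I\right)^{2} = 4 I^{2}$)
$m + b{\left(\left(229 + 444\right) + 399 \right)} = 2190715 + 4 \left(\left(229 + 444\right) + 399\right)^{2} = 2190715 + 4 \left(673 + 399\right)^{2} = 2190715 + 4 \cdot 1072^{2} = 2190715 + 4 \cdot 1149184 = 2190715 + 4596736 = 6787451$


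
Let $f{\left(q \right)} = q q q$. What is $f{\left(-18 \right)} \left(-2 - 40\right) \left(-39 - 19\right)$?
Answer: $-14206752$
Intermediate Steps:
$f{\left(q \right)} = q^{3}$ ($f{\left(q \right)} = q^{2} q = q^{3}$)
$f{\left(-18 \right)} \left(-2 - 40\right) \left(-39 - 19\right) = \left(-18\right)^{3} \left(-2 - 40\right) \left(-39 - 19\right) = - 5832 \left(\left(-42\right) \left(-58\right)\right) = \left(-5832\right) 2436 = -14206752$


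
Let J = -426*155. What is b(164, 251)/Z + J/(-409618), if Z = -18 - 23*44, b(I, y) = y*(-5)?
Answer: 58208149/42190654 ≈ 1.3796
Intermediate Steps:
J = -66030
b(I, y) = -5*y
Z = -1030 (Z = -18 - 1012 = -1030)
b(164, 251)/Z + J/(-409618) = -5*251/(-1030) - 66030/(-409618) = -1255*(-1/1030) - 66030*(-1/409618) = 251/206 + 33015/204809 = 58208149/42190654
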